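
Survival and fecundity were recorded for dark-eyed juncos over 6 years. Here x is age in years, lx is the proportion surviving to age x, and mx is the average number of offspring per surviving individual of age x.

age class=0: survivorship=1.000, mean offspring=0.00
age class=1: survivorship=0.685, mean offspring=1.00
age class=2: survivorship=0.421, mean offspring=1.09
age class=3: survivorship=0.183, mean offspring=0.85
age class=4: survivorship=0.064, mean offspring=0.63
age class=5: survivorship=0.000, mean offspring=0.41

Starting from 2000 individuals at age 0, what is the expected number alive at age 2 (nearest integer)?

842

Expected survivors = N0 · l_2 = 2000 × 0.421 = 842 → 842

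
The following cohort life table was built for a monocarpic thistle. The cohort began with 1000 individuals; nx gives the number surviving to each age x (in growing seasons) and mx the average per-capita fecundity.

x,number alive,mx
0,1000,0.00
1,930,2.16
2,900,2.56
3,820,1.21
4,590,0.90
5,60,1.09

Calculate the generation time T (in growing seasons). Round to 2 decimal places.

2.04

lx = nx/n0 = nx/1000: 1, 0.93, 0.9, 0.82, 0.59, 0.06
lx·mx: 0, 2.0088, 2.304, 0.9922, 0.531, 0.0654 → R0 = 5.9014
x·lx·mx: 0, 2.0088, 4.608, 2.9766, 2.124, 0.327 → Σ = 12.0444
T = 12.0444 / 5.9014 = 2.040939… → 2.04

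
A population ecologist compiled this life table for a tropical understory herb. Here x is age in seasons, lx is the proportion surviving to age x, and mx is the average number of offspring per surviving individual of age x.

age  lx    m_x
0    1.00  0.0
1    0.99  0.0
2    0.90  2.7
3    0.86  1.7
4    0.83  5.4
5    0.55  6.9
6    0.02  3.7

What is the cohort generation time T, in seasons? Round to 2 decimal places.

3.81

lx·mx: 0, 0, 2.43, 1.462, 4.482, 3.795, 0.074 → R0 = 12.243
x·lx·mx: 0, 0, 4.86, 4.386, 17.928, 18.975, 0.444 → Σ = 46.593
T = 46.593 / 12.243 = 3.805685… → 3.81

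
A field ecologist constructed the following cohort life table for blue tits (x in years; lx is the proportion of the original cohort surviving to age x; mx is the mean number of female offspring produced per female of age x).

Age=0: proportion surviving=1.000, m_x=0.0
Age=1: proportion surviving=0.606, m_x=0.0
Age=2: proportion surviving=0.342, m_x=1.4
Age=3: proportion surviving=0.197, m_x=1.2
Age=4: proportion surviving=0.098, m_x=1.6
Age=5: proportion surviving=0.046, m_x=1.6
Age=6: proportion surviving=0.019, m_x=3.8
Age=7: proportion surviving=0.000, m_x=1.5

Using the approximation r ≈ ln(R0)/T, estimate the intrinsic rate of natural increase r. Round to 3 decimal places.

0.006

R0 = Σ lx·mx = 0 + 0 + 0.4788 + 0.2364 + 0.1568 + 0.0736 + 0.0722 + 0 = 1.0178
Σ x·lx·mx = 3.0952; T = 3.0952/1.0178 = 3.04107…
r ≈ ln(R0)/T = ln(1.0178)/3.04107… = 0.0058… → 0.006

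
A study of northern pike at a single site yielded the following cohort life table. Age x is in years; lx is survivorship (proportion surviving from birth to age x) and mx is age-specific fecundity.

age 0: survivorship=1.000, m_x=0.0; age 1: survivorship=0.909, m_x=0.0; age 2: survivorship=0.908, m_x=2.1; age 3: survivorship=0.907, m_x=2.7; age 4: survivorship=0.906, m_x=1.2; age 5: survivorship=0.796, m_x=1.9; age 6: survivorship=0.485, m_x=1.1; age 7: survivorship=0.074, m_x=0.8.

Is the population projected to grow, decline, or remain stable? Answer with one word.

R0 = Σ lx·mx = 0 + 0 + 1.9068 + 2.4489 + 1.0872 + 1.5124 + 0.5335 + 0.0592 = 7.548
R0 > 1, so the population is growing.

growing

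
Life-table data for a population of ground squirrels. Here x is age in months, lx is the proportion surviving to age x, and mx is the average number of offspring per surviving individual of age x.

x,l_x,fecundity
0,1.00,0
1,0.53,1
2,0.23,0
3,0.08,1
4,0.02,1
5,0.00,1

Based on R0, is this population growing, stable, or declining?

declining

R0 = Σ lx·mx = 0 + 0.53 + 0 + 0.08 + 0.02 + 0 = 0.63
R0 < 1, so the population is declining.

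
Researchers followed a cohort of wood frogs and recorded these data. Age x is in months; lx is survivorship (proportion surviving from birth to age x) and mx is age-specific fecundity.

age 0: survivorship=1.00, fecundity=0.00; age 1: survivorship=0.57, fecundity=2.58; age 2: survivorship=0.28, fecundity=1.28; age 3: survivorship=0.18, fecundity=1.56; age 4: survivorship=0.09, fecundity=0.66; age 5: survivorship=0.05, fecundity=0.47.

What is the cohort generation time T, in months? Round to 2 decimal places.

lx·mx: 0, 1.4706, 0.3584, 0.2808, 0.0594, 0.0235 → R0 = 2.1927
x·lx·mx: 0, 1.4706, 0.7168, 0.8424, 0.2376, 0.1175 → Σ = 3.3849
T = 3.3849 / 2.1927 = 1.543713… → 1.54

1.54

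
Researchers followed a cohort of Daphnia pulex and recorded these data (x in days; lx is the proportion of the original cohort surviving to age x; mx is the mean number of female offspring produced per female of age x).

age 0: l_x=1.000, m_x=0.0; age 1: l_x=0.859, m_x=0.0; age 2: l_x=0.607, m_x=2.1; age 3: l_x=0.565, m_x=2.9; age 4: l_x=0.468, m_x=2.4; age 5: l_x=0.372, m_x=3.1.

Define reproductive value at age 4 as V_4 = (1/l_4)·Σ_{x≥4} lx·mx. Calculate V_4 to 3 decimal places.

lx·mx for x ≥ 4: 1.1232, 1.1532 → sum = 2.2764
V_4 = 2.2764 / l_4 = 2.2764 / 0.468 = 4.864103… → 4.864

4.864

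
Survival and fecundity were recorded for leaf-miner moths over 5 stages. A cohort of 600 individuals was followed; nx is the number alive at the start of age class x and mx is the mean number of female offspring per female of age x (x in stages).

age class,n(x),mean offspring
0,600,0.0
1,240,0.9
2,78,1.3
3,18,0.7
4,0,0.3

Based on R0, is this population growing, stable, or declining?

declining

lx = nx/n0 = nx/600: 1, 0.4, 0.13, 0.03, 0
R0 = Σ lx·mx = 0 + 0.36 + 0.169 + 0.021 + 0 = 0.55
R0 < 1, so the population is declining.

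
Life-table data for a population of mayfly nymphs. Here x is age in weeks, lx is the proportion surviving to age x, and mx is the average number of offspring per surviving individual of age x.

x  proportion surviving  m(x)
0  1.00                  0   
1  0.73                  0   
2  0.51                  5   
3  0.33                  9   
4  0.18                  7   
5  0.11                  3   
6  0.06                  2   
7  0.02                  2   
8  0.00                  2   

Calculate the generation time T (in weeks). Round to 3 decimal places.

2.985

lx·mx: 0, 0, 2.55, 2.97, 1.26, 0.33, 0.12, 0.04, 0 → R0 = 7.27
x·lx·mx: 0, 0, 5.1, 8.91, 5.04, 1.65, 0.72, 0.28, 0 → Σ = 21.7
T = 21.7 / 7.27 = 2.984869… → 2.985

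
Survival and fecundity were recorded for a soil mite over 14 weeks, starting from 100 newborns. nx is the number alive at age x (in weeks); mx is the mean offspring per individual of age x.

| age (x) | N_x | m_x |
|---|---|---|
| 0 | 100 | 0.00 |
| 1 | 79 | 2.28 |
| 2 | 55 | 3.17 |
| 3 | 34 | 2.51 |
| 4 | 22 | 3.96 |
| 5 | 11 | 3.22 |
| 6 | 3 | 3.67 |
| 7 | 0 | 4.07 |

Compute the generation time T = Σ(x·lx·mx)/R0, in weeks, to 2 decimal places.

2.40

lx = nx/n0 = nx/100: 1, 0.79, 0.55, 0.34, 0.22, 0.11, 0.03, 0
lx·mx: 0, 1.8012, 1.7435, 0.8534, 0.8712, 0.3542, 0.1101, 0 → R0 = 5.7336
x·lx·mx: 0, 1.8012, 3.487, 2.5602, 3.4848, 1.771, 0.6606, 0 → Σ = 13.7648
T = 13.7648 / 5.7336 = 2.400726… → 2.40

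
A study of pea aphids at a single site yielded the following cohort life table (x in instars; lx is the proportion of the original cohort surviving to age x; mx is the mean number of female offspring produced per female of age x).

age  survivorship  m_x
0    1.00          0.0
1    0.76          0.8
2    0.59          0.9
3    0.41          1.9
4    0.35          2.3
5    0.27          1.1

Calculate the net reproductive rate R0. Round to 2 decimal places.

lx·mx by age: 0, 0.608, 0.531, 0.779, 0.805, 0.297
R0 = Σ lx·mx = 3.02 → 3.02

3.02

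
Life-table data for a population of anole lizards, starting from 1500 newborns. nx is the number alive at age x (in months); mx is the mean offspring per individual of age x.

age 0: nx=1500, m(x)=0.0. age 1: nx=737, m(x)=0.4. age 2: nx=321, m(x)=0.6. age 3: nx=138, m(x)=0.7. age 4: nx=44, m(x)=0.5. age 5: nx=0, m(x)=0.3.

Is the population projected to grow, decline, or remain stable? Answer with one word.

lx = nx/n0 = nx/1500: 1, 0.49133…, 0.214, 0.092, 0.02933…, 0
R0 = Σ lx·mx = 0 + 0.196533… + 0.1284 + 0.0644 + 0.014667… + 0 = 0.404…
R0 < 1, so the population is declining.

declining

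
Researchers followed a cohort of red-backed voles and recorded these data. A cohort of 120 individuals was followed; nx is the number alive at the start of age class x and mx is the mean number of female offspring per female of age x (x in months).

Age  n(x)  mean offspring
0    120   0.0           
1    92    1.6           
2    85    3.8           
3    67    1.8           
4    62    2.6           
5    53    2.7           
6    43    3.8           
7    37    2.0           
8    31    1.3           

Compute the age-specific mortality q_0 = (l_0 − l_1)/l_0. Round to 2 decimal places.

0.23

lx = nx/n0 = nx/120: 1, 0.76667…, 0.70833…, 0.55833…, 0.51667…, 0.44167…, 0.35833…, 0.30833…, 0.25833…
q_0 = (l_0 − l_1) / l_0 = (1 − 0.766667…) / 1
     = 0.233333… / 1 = 0.233333… → 0.23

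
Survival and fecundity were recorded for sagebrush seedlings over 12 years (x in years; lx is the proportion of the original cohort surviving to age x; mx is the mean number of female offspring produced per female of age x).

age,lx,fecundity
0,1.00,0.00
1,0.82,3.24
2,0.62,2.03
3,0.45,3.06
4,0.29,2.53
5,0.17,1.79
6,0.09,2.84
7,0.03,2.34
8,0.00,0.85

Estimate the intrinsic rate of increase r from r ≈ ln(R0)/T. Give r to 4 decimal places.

R0 = Σ lx·mx = 0 + 2.6568 + 1.2586 + 1.377 + 0.7337 + 0.3043 + 0.2556 + 0.0702 + 0 = 6.6562
Σ x·lx·mx = 15.7863; T = 15.7863/6.6562 = 2.37167…
r ≈ ln(R0)/T = ln(6.6562)/2.37167… = 0.799247… → 0.7992

0.7992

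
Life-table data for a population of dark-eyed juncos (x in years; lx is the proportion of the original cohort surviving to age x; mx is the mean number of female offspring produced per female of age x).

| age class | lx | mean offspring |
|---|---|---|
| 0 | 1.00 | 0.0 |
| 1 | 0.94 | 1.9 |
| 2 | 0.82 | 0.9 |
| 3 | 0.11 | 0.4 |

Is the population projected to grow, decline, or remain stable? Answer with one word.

R0 = Σ lx·mx = 0 + 1.786 + 0.738 + 0.044 = 2.568
R0 > 1, so the population is growing.

growing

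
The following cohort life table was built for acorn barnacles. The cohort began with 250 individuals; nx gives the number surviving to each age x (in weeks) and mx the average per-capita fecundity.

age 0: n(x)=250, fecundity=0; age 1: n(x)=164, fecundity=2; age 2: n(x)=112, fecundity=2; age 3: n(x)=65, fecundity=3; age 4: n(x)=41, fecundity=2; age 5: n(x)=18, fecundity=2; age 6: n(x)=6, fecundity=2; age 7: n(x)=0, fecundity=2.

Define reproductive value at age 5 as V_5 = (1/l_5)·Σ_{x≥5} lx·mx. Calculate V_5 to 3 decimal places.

lx = nx/n0 = nx/250: 1, 0.656, 0.448, 0.26, 0.164, 0.072, 0.024, 0
lx·mx for x ≥ 5: 0.144, 0.048, 0 → sum = 0.192
V_5 = 0.192 / l_5 = 0.192 / 0.072 = 2.666667… → 2.667

2.667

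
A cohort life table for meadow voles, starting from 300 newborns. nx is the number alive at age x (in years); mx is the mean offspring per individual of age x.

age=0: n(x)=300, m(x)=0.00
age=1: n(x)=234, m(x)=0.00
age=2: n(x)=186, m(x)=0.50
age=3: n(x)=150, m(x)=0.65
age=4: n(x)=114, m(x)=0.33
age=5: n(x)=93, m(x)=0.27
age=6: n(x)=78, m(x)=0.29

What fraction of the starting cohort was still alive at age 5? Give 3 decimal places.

l_5 = n_5/n_0 = 93/300 = 0.31 → 0.310

0.310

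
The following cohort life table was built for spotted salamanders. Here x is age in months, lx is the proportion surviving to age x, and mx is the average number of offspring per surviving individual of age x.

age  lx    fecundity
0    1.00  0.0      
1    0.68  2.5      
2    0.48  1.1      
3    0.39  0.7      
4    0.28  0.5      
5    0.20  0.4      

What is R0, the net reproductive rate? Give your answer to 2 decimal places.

2.72

lx·mx by age: 0, 1.7, 0.528, 0.273, 0.14, 0.08
R0 = Σ lx·mx = 2.721 → 2.72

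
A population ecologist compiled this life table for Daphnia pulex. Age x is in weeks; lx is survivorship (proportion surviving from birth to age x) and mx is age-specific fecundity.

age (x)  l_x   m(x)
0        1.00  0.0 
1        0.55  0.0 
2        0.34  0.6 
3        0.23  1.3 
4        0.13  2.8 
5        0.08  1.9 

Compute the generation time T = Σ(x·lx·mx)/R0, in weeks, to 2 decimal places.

lx·mx: 0, 0, 0.204, 0.299, 0.364, 0.152 → R0 = 1.019
x·lx·mx: 0, 0, 0.408, 0.897, 1.456, 0.76 → Σ = 3.521
T = 3.521 / 1.019 = 3.455348… → 3.46

3.46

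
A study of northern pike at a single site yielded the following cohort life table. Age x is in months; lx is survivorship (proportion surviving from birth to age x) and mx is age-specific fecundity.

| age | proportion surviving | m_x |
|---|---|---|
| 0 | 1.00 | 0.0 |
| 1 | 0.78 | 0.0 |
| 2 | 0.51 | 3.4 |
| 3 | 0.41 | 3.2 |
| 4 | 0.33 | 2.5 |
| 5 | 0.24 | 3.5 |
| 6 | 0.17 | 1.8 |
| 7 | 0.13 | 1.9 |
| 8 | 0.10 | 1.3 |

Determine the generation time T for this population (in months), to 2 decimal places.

3.62

lx·mx: 0, 0, 1.734, 1.312, 0.825, 0.84, 0.306, 0.247, 0.13 → R0 = 5.394
x·lx·mx: 0, 0, 3.468, 3.936, 3.3, 4.2, 1.836, 1.729, 1.04 → Σ = 19.509
T = 19.509 / 5.394 = 3.616796… → 3.62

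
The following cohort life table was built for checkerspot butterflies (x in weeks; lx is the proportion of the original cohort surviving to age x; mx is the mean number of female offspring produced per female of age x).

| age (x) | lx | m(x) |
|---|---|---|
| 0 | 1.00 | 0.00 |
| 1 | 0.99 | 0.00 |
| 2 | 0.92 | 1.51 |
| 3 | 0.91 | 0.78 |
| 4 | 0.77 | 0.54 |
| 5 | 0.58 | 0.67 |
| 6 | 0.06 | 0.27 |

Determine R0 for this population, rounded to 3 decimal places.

lx·mx by age: 0, 0, 1.3892, 0.7098, 0.4158, 0.3886, 0.0162
R0 = Σ lx·mx = 2.9196 → 2.920

2.920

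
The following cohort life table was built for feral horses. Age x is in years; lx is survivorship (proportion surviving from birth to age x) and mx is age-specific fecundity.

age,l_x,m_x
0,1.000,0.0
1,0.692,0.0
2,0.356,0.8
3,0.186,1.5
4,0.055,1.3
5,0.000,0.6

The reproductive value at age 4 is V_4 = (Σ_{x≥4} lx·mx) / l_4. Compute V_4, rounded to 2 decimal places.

1.30

lx·mx for x ≥ 4: 0.0715, 0 → sum = 0.0715
V_4 = 0.0715 / l_4 = 0.0715 / 0.055 = 1.3 → 1.30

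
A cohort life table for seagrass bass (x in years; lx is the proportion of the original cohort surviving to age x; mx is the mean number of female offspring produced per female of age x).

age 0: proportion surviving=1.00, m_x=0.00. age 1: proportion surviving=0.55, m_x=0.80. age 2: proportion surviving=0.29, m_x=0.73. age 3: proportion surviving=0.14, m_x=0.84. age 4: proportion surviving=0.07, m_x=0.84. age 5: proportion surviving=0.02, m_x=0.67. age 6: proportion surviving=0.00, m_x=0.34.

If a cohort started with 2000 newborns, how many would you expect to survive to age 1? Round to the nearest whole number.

Expected survivors = N0 · l_1 = 2000 × 0.55 = 1100 → 1100

1100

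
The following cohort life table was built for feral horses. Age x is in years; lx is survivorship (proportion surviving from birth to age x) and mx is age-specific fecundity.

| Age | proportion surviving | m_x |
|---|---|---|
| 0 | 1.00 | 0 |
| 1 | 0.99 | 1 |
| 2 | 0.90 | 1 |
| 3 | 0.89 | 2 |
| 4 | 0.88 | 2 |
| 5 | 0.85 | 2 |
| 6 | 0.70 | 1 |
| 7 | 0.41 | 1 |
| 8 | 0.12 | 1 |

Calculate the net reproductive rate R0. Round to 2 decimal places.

lx·mx by age: 0, 0.99, 0.9, 1.78, 1.76, 1.7, 0.7, 0.41, 0.12
R0 = Σ lx·mx = 8.36 → 8.36

8.36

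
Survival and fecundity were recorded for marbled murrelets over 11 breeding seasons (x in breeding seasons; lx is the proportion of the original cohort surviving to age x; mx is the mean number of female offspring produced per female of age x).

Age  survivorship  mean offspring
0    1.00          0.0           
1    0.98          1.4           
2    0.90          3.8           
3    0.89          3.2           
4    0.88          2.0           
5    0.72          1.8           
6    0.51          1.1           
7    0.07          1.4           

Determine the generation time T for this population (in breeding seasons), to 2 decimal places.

3.02

lx·mx: 0, 1.372, 3.42, 2.848, 1.76, 1.296, 0.561, 0.098 → R0 = 11.355
x·lx·mx: 0, 1.372, 6.84, 8.544, 7.04, 6.48, 3.366, 0.686 → Σ = 34.328
T = 34.328 / 11.355 = 3.023162… → 3.02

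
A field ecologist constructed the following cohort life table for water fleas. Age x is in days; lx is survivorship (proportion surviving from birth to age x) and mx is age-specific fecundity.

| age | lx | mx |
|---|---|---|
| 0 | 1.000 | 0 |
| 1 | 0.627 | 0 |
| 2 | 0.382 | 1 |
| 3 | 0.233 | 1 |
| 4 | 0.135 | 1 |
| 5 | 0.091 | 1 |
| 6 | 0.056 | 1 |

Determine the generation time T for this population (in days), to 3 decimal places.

lx·mx: 0, 0, 0.382, 0.233, 0.135, 0.091, 0.056 → R0 = 0.897
x·lx·mx: 0, 0, 0.764, 0.699, 0.54, 0.455, 0.336 → Σ = 2.794
T = 2.794 / 0.897 = 3.114827… → 3.115

3.115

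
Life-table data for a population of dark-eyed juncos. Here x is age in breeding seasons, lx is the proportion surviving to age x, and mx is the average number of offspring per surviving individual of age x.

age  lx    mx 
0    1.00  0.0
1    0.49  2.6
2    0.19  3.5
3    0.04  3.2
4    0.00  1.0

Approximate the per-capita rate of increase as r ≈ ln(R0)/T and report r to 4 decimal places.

R0 = Σ lx·mx = 0 + 1.274 + 0.665 + 0.128 + 0 = 2.067
Σ x·lx·mx = 2.988; T = 2.988/2.067 = 1.44557…
r ≈ ln(R0)/T = ln(2.067)/1.44557… = 0.502291… → 0.5023

0.5023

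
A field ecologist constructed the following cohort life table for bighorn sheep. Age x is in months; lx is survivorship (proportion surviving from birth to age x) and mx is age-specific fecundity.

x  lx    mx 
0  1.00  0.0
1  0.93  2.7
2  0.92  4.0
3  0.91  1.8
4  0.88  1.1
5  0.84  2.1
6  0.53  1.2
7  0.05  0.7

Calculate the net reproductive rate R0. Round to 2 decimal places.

lx·mx by age: 0, 2.511, 3.68, 1.638, 0.968, 1.764, 0.636, 0.035
R0 = Σ lx·mx = 11.232 → 11.23

11.23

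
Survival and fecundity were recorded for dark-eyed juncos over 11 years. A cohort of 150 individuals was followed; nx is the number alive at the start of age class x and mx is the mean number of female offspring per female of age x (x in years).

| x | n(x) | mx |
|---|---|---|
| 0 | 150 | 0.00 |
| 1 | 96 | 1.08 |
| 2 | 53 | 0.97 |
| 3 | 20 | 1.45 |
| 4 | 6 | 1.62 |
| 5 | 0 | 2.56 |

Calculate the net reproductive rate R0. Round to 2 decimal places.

1.29

lx = nx/n0 = nx/150: 1, 0.64, 0.35333…, 0.13333…, 0.04, 0
lx·mx by age: 0, 0.6912, 0.342733…, 0.193333…, 0.0648, 0
R0 = Σ lx·mx = 1.292067… → 1.29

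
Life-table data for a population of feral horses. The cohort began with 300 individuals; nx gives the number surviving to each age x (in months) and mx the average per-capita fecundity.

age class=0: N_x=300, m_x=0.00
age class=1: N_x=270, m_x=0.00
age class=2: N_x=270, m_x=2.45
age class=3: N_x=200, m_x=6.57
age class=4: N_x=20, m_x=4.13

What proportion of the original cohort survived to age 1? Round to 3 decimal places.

0.900

l_1 = n_1/n_0 = 270/300 = 0.9 → 0.900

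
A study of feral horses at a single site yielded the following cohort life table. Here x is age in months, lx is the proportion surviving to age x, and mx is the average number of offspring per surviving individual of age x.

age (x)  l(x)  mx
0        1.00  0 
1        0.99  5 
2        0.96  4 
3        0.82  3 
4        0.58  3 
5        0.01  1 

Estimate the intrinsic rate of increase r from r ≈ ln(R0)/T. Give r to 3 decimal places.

1.234

R0 = Σ lx·mx = 0 + 4.95 + 3.84 + 2.46 + 1.74 + 0.01 = 13
Σ x·lx·mx = 27.02; T = 27.02/13 = 2.07846…
r ≈ ln(R0)/T = ln(13)/2.07846… = 1.23406… → 1.234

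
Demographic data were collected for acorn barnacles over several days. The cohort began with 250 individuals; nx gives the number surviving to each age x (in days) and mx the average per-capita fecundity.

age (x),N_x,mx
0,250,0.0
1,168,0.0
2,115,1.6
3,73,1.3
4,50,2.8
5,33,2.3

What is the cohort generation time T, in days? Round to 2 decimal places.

lx = nx/n0 = nx/250: 1, 0.672, 0.46, 0.292, 0.2, 0.132
lx·mx: 0, 0, 0.736, 0.3796, 0.56, 0.3036 → R0 = 1.9792
x·lx·mx: 0, 0, 1.472, 1.1388, 2.24, 1.518 → Σ = 6.3688
T = 6.3688 / 1.9792 = 3.217866… → 3.22

3.22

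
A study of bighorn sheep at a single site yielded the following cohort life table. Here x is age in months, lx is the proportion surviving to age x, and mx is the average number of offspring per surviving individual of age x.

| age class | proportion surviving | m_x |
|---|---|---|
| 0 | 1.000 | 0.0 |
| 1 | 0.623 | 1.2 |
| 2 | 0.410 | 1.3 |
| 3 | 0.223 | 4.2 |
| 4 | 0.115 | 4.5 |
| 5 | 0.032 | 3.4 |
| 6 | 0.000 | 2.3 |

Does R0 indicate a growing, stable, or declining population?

R0 = Σ lx·mx = 0 + 0.7476 + 0.533 + 0.9366 + 0.5175 + 0.1088 + 0 = 2.8435
R0 > 1, so the population is growing.

growing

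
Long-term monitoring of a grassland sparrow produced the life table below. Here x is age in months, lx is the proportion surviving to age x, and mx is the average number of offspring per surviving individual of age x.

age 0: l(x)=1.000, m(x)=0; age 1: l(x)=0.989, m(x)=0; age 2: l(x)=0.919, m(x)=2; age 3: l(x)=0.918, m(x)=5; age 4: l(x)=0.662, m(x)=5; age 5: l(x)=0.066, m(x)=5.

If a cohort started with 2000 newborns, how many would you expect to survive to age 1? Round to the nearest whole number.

Expected survivors = N0 · l_1 = 2000 × 0.989 = 1978 → 1978

1978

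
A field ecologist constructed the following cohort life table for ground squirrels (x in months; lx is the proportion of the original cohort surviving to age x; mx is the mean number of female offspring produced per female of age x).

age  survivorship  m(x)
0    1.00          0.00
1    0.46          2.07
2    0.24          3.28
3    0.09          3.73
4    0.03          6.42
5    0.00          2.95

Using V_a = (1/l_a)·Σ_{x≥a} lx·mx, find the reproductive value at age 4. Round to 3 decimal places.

6.420

lx·mx for x ≥ 4: 0.1926, 0 → sum = 0.1926
V_4 = 0.1926 / l_4 = 0.1926 / 0.03 = 6.42 → 6.420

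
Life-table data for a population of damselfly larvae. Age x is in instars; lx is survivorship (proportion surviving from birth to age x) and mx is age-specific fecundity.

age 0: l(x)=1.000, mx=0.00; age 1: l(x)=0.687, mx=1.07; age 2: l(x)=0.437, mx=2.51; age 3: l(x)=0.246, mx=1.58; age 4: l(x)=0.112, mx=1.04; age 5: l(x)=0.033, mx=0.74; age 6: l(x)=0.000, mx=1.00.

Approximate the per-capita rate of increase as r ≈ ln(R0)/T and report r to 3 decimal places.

0.433

R0 = Σ lx·mx = 0 + 0.73509 + 1.09687 + 0.38868 + 0.11648 + 0.02442 + 0 = 2.36154
Σ x·lx·mx = 4.68289; T = 4.68289/2.36154 = 1.98298…
r ≈ ln(R0)/T = ln(2.36154)/1.98298… = 0.43334… → 0.433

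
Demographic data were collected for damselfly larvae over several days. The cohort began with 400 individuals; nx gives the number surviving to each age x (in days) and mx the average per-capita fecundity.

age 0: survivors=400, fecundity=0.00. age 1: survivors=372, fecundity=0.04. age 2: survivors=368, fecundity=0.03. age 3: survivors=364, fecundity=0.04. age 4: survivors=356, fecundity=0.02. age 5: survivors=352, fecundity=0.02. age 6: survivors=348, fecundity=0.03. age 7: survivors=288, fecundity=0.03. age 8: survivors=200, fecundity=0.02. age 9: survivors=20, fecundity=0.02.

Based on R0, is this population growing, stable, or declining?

declining

lx = nx/n0 = nx/400: 1, 0.93, 0.92, 0.91, 0.89, 0.88, 0.87, 0.72, 0.5, 0.05
R0 = Σ lx·mx = 0 + 0.0372 + 0.0276 + 0.0364 + 0.0178 + 0.0176 + 0.0261 + 0.0216 + 0.01 + 0.001 = 0.1953
R0 < 1, so the population is declining.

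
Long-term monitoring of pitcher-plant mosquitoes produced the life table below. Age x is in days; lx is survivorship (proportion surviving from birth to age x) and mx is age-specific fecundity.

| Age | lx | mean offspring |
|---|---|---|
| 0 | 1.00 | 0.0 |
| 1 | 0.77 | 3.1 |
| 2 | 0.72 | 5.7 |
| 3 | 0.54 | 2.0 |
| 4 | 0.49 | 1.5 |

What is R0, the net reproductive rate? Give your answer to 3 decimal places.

8.306

lx·mx by age: 0, 2.387, 4.104, 1.08, 0.735
R0 = Σ lx·mx = 8.306 → 8.306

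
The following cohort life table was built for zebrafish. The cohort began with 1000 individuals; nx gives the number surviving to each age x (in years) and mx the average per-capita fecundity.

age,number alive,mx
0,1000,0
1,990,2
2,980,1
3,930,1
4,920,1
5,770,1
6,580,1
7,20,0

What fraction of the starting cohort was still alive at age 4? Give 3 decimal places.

0.920

l_4 = n_4/n_0 = 920/1000 = 0.92 → 0.920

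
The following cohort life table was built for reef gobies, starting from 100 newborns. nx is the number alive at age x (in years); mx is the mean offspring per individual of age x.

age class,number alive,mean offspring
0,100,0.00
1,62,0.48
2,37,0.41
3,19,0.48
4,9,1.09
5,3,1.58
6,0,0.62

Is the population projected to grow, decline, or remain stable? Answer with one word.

lx = nx/n0 = nx/100: 1, 0.62, 0.37, 0.19, 0.09, 0.03, 0
R0 = Σ lx·mx = 0 + 0.2976 + 0.1517 + 0.0912 + 0.0981 + 0.0474 + 0 = 0.686
R0 < 1, so the population is declining.

declining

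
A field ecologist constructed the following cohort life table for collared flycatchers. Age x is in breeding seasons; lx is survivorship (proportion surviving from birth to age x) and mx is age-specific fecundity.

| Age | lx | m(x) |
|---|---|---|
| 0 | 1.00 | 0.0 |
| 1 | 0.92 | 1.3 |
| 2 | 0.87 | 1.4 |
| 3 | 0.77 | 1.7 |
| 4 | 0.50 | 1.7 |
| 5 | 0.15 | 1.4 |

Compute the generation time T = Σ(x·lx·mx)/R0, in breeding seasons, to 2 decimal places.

lx·mx: 0, 1.196, 1.218, 1.309, 0.85, 0.21 → R0 = 4.783
x·lx·mx: 0, 1.196, 2.436, 3.927, 3.4, 1.05 → Σ = 12.009
T = 12.009 / 4.783 = 2.510767… → 2.51

2.51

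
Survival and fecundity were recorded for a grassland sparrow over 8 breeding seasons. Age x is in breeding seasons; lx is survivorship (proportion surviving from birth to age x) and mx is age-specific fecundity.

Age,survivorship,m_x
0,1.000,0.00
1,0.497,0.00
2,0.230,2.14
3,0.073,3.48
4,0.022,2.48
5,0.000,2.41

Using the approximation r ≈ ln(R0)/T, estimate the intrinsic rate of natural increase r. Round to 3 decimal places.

-0.091

R0 = Σ lx·mx = 0 + 0 + 0.4922 + 0.25404 + 0.05456 + 0 = 0.8008
Σ x·lx·mx = 1.96476; T = 1.96476/0.8008 = 2.4535…
r ≈ ln(R0)/T = ln(0.8008)/2.4535… = -0.09054… → -0.091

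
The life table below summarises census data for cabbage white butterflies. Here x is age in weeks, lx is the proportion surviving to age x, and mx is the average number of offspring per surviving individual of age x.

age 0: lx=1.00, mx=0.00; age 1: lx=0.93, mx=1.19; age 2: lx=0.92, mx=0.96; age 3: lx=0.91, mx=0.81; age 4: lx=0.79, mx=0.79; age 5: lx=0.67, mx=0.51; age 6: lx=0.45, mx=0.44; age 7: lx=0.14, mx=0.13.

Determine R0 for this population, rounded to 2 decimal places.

lx·mx by age: 0, 1.1067, 0.8832, 0.7371, 0.6241, 0.3417, 0.198, 0.0182
R0 = Σ lx·mx = 3.909 → 3.91

3.91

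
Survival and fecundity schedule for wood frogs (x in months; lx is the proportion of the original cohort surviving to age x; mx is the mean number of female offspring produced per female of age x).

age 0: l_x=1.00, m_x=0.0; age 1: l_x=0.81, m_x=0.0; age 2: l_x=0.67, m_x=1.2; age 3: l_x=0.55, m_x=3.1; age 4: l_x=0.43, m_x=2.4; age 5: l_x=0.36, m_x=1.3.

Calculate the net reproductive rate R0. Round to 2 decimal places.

lx·mx by age: 0, 0, 0.804, 1.705, 1.032, 0.468
R0 = Σ lx·mx = 4.009 → 4.01

4.01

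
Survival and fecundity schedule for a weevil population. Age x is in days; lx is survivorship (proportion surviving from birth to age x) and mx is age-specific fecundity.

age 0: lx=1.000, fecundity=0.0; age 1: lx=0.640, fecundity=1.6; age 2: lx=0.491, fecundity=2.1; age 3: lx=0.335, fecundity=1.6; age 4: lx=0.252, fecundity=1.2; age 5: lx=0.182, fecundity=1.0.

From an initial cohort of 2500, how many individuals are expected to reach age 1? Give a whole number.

1600

Expected survivors = N0 · l_1 = 2500 × 0.640 = 1600 → 1600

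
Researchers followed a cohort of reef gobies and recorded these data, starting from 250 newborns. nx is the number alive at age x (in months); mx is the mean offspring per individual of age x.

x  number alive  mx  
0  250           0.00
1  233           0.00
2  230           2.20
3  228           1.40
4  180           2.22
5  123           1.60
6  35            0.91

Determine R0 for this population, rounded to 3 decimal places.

lx = nx/n0 = nx/250: 1, 0.932, 0.92, 0.912, 0.72, 0.492, 0.14
lx·mx by age: 0, 0, 2.024, 1.2768, 1.5984, 0.7872, 0.1274
R0 = Σ lx·mx = 5.8138 → 5.814

5.814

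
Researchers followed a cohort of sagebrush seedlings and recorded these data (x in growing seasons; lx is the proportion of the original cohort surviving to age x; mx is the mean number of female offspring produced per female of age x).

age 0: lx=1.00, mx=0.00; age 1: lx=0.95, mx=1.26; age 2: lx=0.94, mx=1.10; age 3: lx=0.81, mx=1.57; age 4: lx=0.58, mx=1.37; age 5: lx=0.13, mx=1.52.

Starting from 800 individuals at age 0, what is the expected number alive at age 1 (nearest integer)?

Expected survivors = N0 · l_1 = 800 × 0.95 = 760 → 760

760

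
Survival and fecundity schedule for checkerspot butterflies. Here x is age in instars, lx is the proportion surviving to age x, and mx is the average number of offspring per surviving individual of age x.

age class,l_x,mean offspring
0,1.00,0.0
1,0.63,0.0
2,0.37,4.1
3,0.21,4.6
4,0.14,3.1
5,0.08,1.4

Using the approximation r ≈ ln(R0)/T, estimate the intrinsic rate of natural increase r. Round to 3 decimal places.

R0 = Σ lx·mx = 0 + 0 + 1.517 + 0.966 + 0.434 + 0.112 = 3.029
Σ x·lx·mx = 8.228; T = 8.228/3.029 = 2.71641…
r ≈ ln(R0)/T = ln(3.029)/2.71641… = 0.40798… → 0.408

0.408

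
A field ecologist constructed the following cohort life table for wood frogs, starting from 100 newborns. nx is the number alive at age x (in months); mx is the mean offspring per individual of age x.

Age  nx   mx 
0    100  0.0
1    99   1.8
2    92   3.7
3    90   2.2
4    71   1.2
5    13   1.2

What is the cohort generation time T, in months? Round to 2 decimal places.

lx = nx/n0 = nx/100: 1, 0.99, 0.92, 0.9, 0.71, 0.13
lx·mx: 0, 1.782, 3.404, 1.98, 0.852, 0.156 → R0 = 8.174
x·lx·mx: 0, 1.782, 6.808, 5.94, 3.408, 0.78 → Σ = 18.718
T = 18.718 / 8.174 = 2.289944… → 2.29

2.29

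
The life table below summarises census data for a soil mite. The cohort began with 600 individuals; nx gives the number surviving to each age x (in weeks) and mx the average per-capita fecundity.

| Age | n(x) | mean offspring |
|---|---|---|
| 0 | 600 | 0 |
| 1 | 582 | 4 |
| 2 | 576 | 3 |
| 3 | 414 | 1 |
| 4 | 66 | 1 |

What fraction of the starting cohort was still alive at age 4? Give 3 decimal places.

0.110

l_4 = n_4/n_0 = 66/600 = 0.11 → 0.110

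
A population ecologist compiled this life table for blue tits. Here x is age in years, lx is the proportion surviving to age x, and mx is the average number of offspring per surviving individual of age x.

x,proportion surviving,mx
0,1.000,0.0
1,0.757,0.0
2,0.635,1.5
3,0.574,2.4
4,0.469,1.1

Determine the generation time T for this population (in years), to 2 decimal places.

2.85

lx·mx: 0, 0, 0.9525, 1.3776, 0.5159 → R0 = 2.846
x·lx·mx: 0, 0, 1.905, 4.1328, 2.0636 → Σ = 8.1014
T = 8.1014 / 2.846 = 2.846592… → 2.85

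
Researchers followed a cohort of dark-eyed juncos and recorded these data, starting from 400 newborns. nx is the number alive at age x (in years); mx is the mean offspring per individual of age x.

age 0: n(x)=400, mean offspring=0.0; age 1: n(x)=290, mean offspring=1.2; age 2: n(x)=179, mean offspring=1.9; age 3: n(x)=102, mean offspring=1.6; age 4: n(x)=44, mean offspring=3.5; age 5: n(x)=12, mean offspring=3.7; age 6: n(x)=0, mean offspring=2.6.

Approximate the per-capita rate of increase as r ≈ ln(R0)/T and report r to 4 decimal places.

0.4299

lx = nx/n0 = nx/400: 1, 0.725, 0.4475, 0.255, 0.11, 0.03, 0
R0 = Σ lx·mx = 0 + 0.87 + 0.85025 + 0.408 + 0.385 + 0.111 + 0 = 2.62425
Σ x·lx·mx = 5.8895; T = 5.8895/2.62425 = 2.24426…
r ≈ ln(R0)/T = ln(2.62425)/2.24426… = 0.429894… → 0.4299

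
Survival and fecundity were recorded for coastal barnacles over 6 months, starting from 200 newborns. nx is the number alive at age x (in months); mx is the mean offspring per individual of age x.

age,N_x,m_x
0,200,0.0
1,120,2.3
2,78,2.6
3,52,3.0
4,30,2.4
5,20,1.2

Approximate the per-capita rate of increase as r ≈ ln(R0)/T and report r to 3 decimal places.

lx = nx/n0 = nx/200: 1, 0.6, 0.39, 0.26, 0.15, 0.1
R0 = Σ lx·mx = 0 + 1.38 + 1.014 + 0.78 + 0.36 + 0.12 = 3.654
Σ x·lx·mx = 7.788; T = 7.788/3.654 = 2.13136…
r ≈ ln(R0)/T = ln(3.654)/2.13136… = 0.60798… → 0.608

0.608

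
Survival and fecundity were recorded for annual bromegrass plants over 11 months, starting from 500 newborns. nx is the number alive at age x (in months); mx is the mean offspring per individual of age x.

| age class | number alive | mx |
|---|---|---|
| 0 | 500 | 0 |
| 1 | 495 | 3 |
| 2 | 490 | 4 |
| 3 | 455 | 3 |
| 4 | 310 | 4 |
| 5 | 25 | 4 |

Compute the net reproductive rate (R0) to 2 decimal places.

12.30

lx = nx/n0 = nx/500: 1, 0.99, 0.98, 0.91, 0.62, 0.05
lx·mx by age: 0, 2.97, 3.92, 2.73, 2.48, 0.2
R0 = Σ lx·mx = 12.3 → 12.30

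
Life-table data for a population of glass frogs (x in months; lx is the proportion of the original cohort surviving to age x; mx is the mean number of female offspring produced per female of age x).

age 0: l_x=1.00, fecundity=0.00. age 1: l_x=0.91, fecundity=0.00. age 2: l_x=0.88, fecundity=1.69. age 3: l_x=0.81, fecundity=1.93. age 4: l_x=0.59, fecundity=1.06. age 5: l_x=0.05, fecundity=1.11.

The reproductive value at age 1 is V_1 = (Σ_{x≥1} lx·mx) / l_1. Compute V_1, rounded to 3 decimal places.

4.100

lx·mx for x ≥ 1: 0, 1.4872, 1.5633, 0.6254, 0.0555 → sum = 3.7314
V_1 = 3.7314 / l_1 = 3.7314 / 0.91 = 4.10044… → 4.100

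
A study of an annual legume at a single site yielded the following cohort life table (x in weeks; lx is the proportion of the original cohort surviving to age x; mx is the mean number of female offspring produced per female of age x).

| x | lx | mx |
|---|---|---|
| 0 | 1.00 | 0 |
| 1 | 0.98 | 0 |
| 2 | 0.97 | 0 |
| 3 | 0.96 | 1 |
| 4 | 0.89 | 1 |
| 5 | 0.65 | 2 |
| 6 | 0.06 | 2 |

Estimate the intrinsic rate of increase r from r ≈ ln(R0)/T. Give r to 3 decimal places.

0.284

R0 = Σ lx·mx = 0 + 0 + 0 + 0.96 + 0.89 + 1.3 + 0.12 = 3.27
Σ x·lx·mx = 13.66; T = 13.66/3.27 = 4.17737…
r ≈ ln(R0)/T = ln(3.27)/4.17737… = 0.28362… → 0.284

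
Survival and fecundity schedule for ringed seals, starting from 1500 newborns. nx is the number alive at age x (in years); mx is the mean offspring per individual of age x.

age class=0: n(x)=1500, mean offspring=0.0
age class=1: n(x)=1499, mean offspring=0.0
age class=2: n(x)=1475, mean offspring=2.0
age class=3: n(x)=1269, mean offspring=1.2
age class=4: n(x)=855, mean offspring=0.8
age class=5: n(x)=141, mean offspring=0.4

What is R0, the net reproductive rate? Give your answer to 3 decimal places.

3.475

lx = nx/n0 = nx/1500: 1, 0.99933…, 0.98333…, 0.846, 0.57, 0.094
lx·mx by age: 0, 0, 1.966667…, 1.0152, 0.456, 0.0376
R0 = Σ lx·mx = 3.475467… → 3.475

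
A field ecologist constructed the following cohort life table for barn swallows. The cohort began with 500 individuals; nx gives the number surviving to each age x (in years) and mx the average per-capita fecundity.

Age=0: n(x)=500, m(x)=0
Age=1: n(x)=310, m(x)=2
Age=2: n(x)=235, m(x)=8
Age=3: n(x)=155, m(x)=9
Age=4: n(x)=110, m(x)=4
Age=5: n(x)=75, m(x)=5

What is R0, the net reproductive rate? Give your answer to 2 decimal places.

9.42

lx = nx/n0 = nx/500: 1, 0.62, 0.47, 0.31, 0.22, 0.15
lx·mx by age: 0, 1.24, 3.76, 2.79, 0.88, 0.75
R0 = Σ lx·mx = 9.42 → 9.42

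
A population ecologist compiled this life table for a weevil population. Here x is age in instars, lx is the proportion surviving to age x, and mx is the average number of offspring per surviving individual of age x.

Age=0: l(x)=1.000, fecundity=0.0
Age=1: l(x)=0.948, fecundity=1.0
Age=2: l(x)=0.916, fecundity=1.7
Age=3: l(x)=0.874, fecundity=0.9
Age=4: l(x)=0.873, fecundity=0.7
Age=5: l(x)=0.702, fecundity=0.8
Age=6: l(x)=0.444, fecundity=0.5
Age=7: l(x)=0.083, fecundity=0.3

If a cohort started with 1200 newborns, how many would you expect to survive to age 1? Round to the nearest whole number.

1138

Expected survivors = N0 · l_1 = 1200 × 0.948 = 1137.6 → 1138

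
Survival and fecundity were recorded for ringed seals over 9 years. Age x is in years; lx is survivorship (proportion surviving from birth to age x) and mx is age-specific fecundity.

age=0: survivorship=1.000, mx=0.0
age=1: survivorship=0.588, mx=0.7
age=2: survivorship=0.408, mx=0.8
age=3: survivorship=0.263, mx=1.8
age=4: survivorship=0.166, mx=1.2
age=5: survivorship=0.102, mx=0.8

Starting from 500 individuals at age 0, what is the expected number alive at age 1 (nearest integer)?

294

Expected survivors = N0 · l_1 = 500 × 0.588 = 294 → 294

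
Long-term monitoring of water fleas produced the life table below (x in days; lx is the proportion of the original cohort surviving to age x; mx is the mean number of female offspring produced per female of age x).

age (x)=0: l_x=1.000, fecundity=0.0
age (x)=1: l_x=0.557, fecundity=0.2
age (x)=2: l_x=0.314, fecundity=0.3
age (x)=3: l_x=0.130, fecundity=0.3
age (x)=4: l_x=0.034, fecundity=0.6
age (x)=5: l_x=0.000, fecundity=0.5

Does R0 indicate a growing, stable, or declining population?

R0 = Σ lx·mx = 0 + 0.1114 + 0.0942 + 0.039 + 0.0204 + 0 = 0.265
R0 < 1, so the population is declining.

declining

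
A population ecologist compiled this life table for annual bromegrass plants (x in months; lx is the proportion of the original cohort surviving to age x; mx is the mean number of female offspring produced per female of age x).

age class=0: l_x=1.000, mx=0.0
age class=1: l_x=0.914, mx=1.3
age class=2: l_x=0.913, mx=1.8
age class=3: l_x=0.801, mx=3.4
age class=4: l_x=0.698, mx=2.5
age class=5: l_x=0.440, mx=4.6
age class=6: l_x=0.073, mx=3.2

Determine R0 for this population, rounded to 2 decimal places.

lx·mx by age: 0, 1.1882, 1.6434, 2.7234, 1.745, 2.024, 0.2336
R0 = Σ lx·mx = 9.5576 → 9.56

9.56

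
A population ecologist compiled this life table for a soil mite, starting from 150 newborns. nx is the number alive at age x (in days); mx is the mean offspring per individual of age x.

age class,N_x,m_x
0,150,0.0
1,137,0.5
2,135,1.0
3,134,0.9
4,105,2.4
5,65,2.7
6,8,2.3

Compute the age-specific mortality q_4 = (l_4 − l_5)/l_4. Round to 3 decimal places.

lx = nx/n0 = nx/150: 1, 0.91333…, 0.9, 0.89333…, 0.7, 0.43333…, 0.05333…
q_4 = (l_4 − l_5) / l_4 = (0.7 − 0.433333…) / 0.7
     = 0.266667… / 0.7 = 0.380952… → 0.381

0.381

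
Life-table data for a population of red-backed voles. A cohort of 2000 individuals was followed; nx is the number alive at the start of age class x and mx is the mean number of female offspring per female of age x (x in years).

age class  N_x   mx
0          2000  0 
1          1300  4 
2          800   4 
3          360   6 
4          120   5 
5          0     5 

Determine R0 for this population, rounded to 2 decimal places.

5.58

lx = nx/n0 = nx/2000: 1, 0.65, 0.4, 0.18, 0.06, 0
lx·mx by age: 0, 2.6, 1.6, 1.08, 0.3, 0
R0 = Σ lx·mx = 5.58 → 5.58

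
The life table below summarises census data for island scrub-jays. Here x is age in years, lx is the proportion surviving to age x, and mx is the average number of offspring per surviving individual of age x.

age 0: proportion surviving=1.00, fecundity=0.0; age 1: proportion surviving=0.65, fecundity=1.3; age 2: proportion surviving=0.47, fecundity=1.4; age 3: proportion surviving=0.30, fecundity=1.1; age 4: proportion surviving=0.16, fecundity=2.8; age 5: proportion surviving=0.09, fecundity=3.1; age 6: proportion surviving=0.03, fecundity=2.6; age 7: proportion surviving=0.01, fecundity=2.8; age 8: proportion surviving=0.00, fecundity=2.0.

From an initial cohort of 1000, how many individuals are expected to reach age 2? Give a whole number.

470

Expected survivors = N0 · l_2 = 1000 × 0.47 = 470 → 470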